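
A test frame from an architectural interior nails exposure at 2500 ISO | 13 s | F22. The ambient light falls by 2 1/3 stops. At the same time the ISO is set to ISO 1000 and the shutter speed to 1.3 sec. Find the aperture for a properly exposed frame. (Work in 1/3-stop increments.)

Scene light: 2 1/3 stops darker.
ISO: 2500 → 2000 → 1600 → 1250 → 1000 — 1 1/3 stops dropped (darker).
Shutter speed: 13 → 10 → 8 → 6 → 5 → 4 → 3.2 → 2.5 → 2 → 1.6 → 1.3 — 3 1/3 stops shorter (darker).
Net so far: 7 stops darker. Aperture: f/22 → f/20 → f/18 → f/16 → f/14 → f/13 → f/11 → f/10 → f/9 → f/8 → f/7.1 → f/6.3 → f/5.6 → f/5 → f/4.5 → f/4 → f/3.5 → f/3.2 → f/2.8 → f/2.5 → f/2.2 → f/2.

f/2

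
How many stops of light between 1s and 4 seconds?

2 stops

1 → 2 → 4 — count the steps: 2 stops.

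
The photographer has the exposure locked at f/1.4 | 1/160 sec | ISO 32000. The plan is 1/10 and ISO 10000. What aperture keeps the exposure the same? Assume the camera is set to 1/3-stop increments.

Shutter speed: 1/160 → 1/125 → 1/100 → 1/80 → 1/60 → 1/50 → 1/40 → 1/30 → 1/25 → 1/20 → 1/15 → 1/13 → 1/10 — 4 stops slower (brighter).
ISO: 32000 → 25600 → 20000 → 16000 → 12800 → 10000 — 1 2/3 stops dropped (darker).
Net change so far: 2 1/3 stops brighter. Offset with the aperture: f/1.4 → f/1.6 → f/1.8 → f/2 → f/2.2 → f/2.5 → f/2.8 → f/3.2.

f/3.2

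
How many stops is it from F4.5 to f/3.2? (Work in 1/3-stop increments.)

1 stop

f/4.5 → f/4 → f/3.5 → f/3.2 — count the steps: 3 third-stops = 1 stop.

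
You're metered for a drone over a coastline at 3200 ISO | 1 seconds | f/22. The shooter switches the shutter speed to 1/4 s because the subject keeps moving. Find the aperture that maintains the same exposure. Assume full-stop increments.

Shutter speed: 1 → 1/2 → 1/4 — 2 stops faster (darker).
Need 2 stops brighter from the aperture: f/22 → f/16 → f/11.

f/11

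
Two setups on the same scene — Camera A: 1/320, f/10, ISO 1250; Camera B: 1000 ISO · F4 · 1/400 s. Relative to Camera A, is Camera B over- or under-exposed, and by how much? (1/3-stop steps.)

Aperture: f/10 → f/9 → f/8 → f/7.1 → f/6.3 → f/5.6 → f/5 → f/4.5 → f/4 — 2 2/3 stops larger aperture (brighter).
Shutter speed: 1/320 → 1/400 — 1/3 stop shorter (darker).
ISO: 1250 → 1000 — 1/3 stop lower (darker).
Net: +2 2/3 −1/3 −1/3 = +2 stops.

2 stops brighter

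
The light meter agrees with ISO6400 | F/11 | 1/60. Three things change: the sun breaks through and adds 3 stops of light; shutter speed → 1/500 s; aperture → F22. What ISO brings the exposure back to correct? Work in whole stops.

ISO 25600

Scene light: 3 stops brighter.
Shutter speed: 1/60 → 1/125 → 1/250 → 1/500 — 3 stops shorter (darker).
Aperture: f/11 → f/16 → f/22 — 2 stops smaller aperture (darker).
Net so far: 2 stops darker. ISO: 6400 → 12800 → 25600.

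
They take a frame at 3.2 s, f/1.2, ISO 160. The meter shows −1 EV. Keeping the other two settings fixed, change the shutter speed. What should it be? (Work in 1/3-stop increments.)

Underexposed by 1 stop → need 1 stop brighter.
Shutter speed: 3.2 → 4 → 5 → 6.

6 s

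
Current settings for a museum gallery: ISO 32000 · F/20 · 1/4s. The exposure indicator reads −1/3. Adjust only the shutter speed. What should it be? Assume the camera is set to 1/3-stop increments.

0.3 s

Underexposed by 1/3 stop → need 1/3 stop brighter.
Shutter speed: 1/4 → 0.3.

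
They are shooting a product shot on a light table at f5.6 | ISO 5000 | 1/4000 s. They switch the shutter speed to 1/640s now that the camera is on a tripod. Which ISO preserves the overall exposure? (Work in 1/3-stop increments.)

ISO 800

Shutter speed: 1/4000 → 1/3200 → 1/2500 → 1/2000 → 1/1600 → 1/1250 → 1/1000 → 1/800 → 1/640 — 2 2/3 stops slower (brighter).
Need 2 2/3 stops darker from the ISO: 5000 → 4000 → 3200 → 2500 → 2000 → 1600 → 1250 → 1000 → 800.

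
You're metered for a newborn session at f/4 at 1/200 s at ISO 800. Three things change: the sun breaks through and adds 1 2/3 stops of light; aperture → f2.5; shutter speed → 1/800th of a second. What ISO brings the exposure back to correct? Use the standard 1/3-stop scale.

ISO 400

Scene light: 1 2/3 stops brighter.
Aperture: f/4 → f/3.5 → f/3.2 → f/2.8 → f/2.5 — 1 1/3 stops larger aperture (brighter).
Shutter speed: 1/200 → 1/250 → 1/320 → 1/400 → 1/500 → 1/640 → 1/800 — 2 stops shorter (darker).
Net so far: 1 stop brighter. ISO: 800 → 640 → 500 → 400.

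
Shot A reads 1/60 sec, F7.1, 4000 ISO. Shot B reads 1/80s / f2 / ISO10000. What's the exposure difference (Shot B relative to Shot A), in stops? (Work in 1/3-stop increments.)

Aperture: f/7.1 → f/6.3 → f/5.6 → f/5 → f/4.5 → f/4 → f/3.5 → f/3.2 → f/2.8 → f/2.5 → f/2.2 → f/2 — 3 2/3 stops opened up (brighter).
Shutter speed: 1/60 → 1/80 — 1/3 stop faster (darker).
ISO: 4000 → 5000 → 6400 → 8000 → 10000 — 1 1/3 stops higher (brighter).
Net: +3 2/3 −1/3 +1 1/3 = +4 2/3 stops.

4 2/3 stops brighter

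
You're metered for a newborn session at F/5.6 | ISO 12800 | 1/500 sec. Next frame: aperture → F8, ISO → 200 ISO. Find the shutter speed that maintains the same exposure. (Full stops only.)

Aperture: f/5.6 → f/8 — 1 stop stopped down (darker).
ISO: 12800 → 6400 → 3200 → 1600 → 800 → 400 → 200 — 6 stops lower (darker).
Net change so far: 7 stops darker. Offset with the shutter speed: 1/500 → 1/250 → 1/125 → 1/60 → 1/30 → 1/15 → 1/8 → 1/4.

1/4s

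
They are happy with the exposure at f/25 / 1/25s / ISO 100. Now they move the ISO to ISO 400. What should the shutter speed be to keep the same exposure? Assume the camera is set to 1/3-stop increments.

ISO: 100 → 125 → 160 → 200 → 250 → 320 → 400 — 2 stops raised (brighter).
Need 2 stops darker from the shutter speed: 1/25 → 1/30 → 1/40 → 1/50 → 1/60 → 1/80 → 1/100.

1/100s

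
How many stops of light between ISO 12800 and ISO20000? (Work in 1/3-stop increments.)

2/3 stop

12800 → 16000 → 20000 — count the steps: 2 third-stops = 2/3 stop.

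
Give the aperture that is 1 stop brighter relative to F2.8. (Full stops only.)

f/2

Aperture: f/2.8 → f/2 — 1 stop opened up (brighter).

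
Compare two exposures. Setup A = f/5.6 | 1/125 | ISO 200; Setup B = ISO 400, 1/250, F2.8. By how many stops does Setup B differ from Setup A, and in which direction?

Aperture: f/5.6 → f/4 → f/2.8 — 2 stops wider (brighter).
Shutter speed: 1/125 → 1/250 — 1 stop shorter (darker).
ISO: 200 → 400 — 1 stop higher (brighter).
Net: +2 −1 +1 = +2 stops.

2 stops brighter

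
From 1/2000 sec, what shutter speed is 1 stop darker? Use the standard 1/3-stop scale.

Shutter speed: 1/2000 → 1/2500 → 1/3200 → 1/4000 — 1 stop shorter (darker).

1/4000s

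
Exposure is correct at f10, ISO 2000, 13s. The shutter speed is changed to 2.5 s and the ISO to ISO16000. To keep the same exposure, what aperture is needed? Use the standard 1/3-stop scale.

Shutter speed: 13 → 10 → 8 → 6 → 5 → 4 → 3.2 → 2.5 — 2 1/3 stops faster (darker).
ISO: 2000 → 2500 → 3200 → 4000 → 5000 → 6400 → 8000 → 10000 → 12800 → 16000 — 3 stops higher (brighter).
Net change so far: 2/3 stop brighter. Offset with the aperture: f/10 → f/11 → f/13.

f/13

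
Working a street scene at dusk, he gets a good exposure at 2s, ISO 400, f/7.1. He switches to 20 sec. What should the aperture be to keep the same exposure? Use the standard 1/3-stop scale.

f/22

Shutter speed: 2 → 2.5 → 3.2 → 4 → 5 → 6 → 8 → 10 → 13 → 15 → 20 — 3 1/3 stops longer (brighter).
Need 3 1/3 stops darker from the aperture: f/7.1 → f/8 → f/9 → f/10 → f/11 → f/13 → f/14 → f/16 → f/18 → f/20 → f/22.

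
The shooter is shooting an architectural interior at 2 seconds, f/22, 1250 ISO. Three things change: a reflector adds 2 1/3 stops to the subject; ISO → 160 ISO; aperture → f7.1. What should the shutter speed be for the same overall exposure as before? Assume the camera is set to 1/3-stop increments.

Scene light: 2 1/3 stops brighter.
ISO: 1250 → 1000 → 800 → 640 → 500 → 400 → 320 → 250 → 200 → 160 — 3 stops dropped (darker).
Aperture: f/22 → f/20 → f/18 → f/16 → f/14 → f/13 → f/11 → f/10 → f/9 → f/8 → f/7.1 — 3 1/3 stops larger aperture (brighter).
Net so far: 2 2/3 stops brighter. Shutter speed: 2 → 1.6 → 1.3 → 1 → 0.8 → 0.6 → 0.5 → 0.4 → 0.3.

0.3 s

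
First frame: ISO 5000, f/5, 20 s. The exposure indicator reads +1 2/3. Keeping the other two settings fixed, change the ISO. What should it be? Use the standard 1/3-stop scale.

Overexposed by 1 2/3 stops → need 1 2/3 stops darker.
ISO: 5000 → 4000 → 3200 → 2500 → 2000 → 1600.

ISO 1600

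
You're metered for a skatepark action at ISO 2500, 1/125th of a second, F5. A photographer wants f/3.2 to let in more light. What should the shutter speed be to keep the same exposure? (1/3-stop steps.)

Aperture: f/5 → f/4.5 → f/4 → f/3.5 → f/3.2 — 1 1/3 stops opened up (brighter).
Need 1 1/3 stops darker from the shutter speed: 1/125 → 1/160 → 1/200 → 1/250 → 1/320.

1/320s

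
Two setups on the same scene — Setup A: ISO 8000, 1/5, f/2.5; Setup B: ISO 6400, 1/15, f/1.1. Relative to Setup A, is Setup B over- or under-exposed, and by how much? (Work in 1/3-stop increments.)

1/3 stop brighter

Aperture: f/2.5 → f/2.2 → f/2 → f/1.8 → f/1.6 → f/1.4 → f/1.2 → f/1.1 — 2 1/3 stops larger aperture (brighter).
Shutter speed: 1/5 → 1/6 → 1/8 → 1/10 → 1/13 → 1/15 — 1 2/3 stops faster (darker).
ISO: 8000 → 6400 — 1/3 stop lower (darker).
Net: +2 1/3 −1 2/3 −1/3 = +1/3 stops.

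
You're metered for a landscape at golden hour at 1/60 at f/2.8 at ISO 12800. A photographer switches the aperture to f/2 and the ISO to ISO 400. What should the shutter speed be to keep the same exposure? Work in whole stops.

Aperture: f/2.8 → f/2 — 1 stop wider (brighter).
ISO: 12800 → 6400 → 3200 → 1600 → 800 → 400 — 5 stops lower (darker).
Net change so far: 4 stops darker. Offset with the shutter speed: 1/60 → 1/30 → 1/15 → 1/8 → 1/4.

1/4s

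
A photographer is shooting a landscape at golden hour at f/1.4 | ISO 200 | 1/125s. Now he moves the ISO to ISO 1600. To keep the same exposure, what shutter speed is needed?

ISO: 200 → 400 → 800 → 1600 — 3 stops raised (brighter).
Need 3 stops darker from the shutter speed: 1/125 → 1/250 → 1/500 → 1/1000.

1/1000s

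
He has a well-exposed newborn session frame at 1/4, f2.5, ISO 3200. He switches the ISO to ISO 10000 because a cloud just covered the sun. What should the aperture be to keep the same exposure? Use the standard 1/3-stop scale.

f/4.5

ISO: 3200 → 4000 → 5000 → 6400 → 8000 → 10000 — 1 2/3 stops higher (brighter).
Need 1 2/3 stops darker from the aperture: f/2.5 → f/2.8 → f/3.2 → f/3.5 → f/4 → f/4.5.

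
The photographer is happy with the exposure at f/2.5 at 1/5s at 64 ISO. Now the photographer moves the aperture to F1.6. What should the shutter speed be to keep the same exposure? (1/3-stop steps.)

Aperture: f/2.5 → f/2.2 → f/2 → f/1.8 → f/1.6 — 1 1/3 stops larger aperture (brighter).
Need 1 1/3 stops darker from the shutter speed: 1/5 → 1/6 → 1/8 → 1/10 → 1/13.

1/13s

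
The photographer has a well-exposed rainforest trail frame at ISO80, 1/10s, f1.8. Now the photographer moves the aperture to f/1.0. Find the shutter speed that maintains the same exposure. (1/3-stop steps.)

Aperture: f/1.8 → f/1.6 → f/1.4 → f/1.2 → f/1.1 → f/1.0 — 1 2/3 stops larger aperture (brighter).
Need 1 2/3 stops darker from the shutter speed: 1/10 → 1/13 → 1/15 → 1/20 → 1/25 → 1/30.

1/30s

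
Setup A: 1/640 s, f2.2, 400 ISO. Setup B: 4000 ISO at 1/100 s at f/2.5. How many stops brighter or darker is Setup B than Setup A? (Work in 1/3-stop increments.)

Aperture: f/2.2 → f/2.5 — 1/3 stop smaller aperture (darker).
Shutter speed: 1/640 → 1/500 → 1/400 → 1/320 → 1/250 → 1/200 → 1/160 → 1/125 → 1/100 — 2 2/3 stops slower (brighter).
ISO: 400 → 500 → 640 → 800 → 1000 → 1250 → 1600 → 2000 → 2500 → 3200 → 4000 — 3 1/3 stops raised (brighter).
Net: −1/3 +2 2/3 +3 1/3 = +5 2/3 stops.

5 2/3 stops brighter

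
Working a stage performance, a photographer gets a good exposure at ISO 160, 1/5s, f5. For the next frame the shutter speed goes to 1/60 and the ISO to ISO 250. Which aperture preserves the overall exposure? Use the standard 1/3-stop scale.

f/1.8

Shutter speed: 1/5 → 1/6 → 1/8 → 1/10 → 1/13 → 1/15 → 1/20 → 1/25 → 1/30 → 1/40 → 1/50 → 1/60 — 3 2/3 stops shorter (darker).
ISO: 160 → 200 → 250 — 2/3 stop raised (brighter).
Net change so far: 3 stops darker. Offset with the aperture: f/5 → f/4.5 → f/4 → f/3.5 → f/3.2 → f/2.8 → f/2.5 → f/2.2 → f/2 → f/1.8.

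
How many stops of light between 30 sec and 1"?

5 stops

30 → 15 → 8 → 4 → 2 → 1 — count the steps: 5 stops.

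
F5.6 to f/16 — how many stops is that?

f/5.6 → f/8 → f/11 → f/16 — count the steps: 3 stops.

3 stops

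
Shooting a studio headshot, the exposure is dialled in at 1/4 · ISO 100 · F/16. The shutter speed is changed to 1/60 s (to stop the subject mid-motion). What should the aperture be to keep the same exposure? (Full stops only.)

Shutter speed: 1/4 → 1/8 → 1/15 → 1/30 → 1/60 — 4 stops faster (darker).
Need 4 stops brighter from the aperture: f/16 → f/11 → f/8 → f/5.6 → f/4.

f/4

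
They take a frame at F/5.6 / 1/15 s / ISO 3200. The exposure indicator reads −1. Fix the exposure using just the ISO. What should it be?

ISO 6400

Underexposed by 1 stop → need 1 stop brighter.
ISO: 3200 → 6400.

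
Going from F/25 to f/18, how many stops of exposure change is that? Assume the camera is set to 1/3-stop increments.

1 stop

f/25 → f/22 → f/20 → f/18 — count the steps: 3 third-stops = 1 stop.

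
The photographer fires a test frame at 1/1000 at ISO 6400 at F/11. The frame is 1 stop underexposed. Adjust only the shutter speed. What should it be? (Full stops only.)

Underexposed by 1 stop → need 1 stop brighter.
Shutter speed: 1/1000 → 1/500.

1/500s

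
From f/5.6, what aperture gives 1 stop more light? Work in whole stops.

Aperture: f/5.6 → f/4 — 1 stop wider (brighter).

f/4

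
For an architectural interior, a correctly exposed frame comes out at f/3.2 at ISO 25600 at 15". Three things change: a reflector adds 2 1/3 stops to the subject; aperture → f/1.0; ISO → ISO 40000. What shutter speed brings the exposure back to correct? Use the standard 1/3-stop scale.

1/5s

Scene light: 2 1/3 stops brighter.
Aperture: f/3.2 → f/2.8 → f/2.5 → f/2.2 → f/2 → f/1.8 → f/1.6 → f/1.4 → f/1.2 → f/1.1 → f/1.0 — 3 1/3 stops larger aperture (brighter).
ISO: 25600 → 32000 → 40000 — 2/3 stop higher (brighter).
Net so far: 6 1/3 stops brighter. Shutter speed: 15 → 13 → 10 → 8 → 6 → 5 → 4 → 3.2 → 2.5 → 2 → 1.6 → 1.3 → 1 → 0.8 → 0.6 → 0.5 → 0.4 → 0.3 → 1/4 → 1/5.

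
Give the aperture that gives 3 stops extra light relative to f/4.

Aperture: f/4 → f/2.8 → f/2 → f/1.4 — 3 stops larger aperture (brighter).

f/1.4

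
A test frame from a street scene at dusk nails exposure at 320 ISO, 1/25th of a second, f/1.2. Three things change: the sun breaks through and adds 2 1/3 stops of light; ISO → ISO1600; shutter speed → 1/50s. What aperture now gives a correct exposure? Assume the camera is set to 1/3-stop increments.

Scene light: 2 1/3 stops brighter.
ISO: 320 → 400 → 500 → 640 → 800 → 1000 → 1250 → 1600 — 2 1/3 stops raised (brighter).
Shutter speed: 1/25 → 1/30 → 1/40 → 1/50 — 1 stop faster (darker).
Net so far: 3 2/3 stops brighter. Aperture: f/1.2 → f/1.4 → f/1.6 → f/1.8 → f/2 → f/2.2 → f/2.5 → f/2.8 → f/3.2 → f/3.5 → f/4 → f/4.5.

f/4.5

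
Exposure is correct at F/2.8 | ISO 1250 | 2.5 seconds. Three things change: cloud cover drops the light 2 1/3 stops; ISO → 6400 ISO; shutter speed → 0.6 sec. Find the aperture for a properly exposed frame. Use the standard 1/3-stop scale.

f/1.4

Scene light: 2 1/3 stops darker.
ISO: 1250 → 1600 → 2000 → 2500 → 3200 → 4000 → 5000 → 6400 — 2 1/3 stops raised (brighter).
Shutter speed: 2.5 → 2 → 1.6 → 1.3 → 1 → 0.8 → 0.6 — 2 stops faster (darker).
Net so far: 2 stops darker. Aperture: f/2.8 → f/2.5 → f/2.2 → f/2 → f/1.8 → f/1.6 → f/1.4.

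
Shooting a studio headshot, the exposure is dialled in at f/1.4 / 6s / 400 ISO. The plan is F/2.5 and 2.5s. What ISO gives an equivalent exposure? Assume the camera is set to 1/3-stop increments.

ISO 3200

Aperture: f/1.4 → f/1.6 → f/1.8 → f/2 → f/2.2 → f/2.5 — 1 2/3 stops smaller aperture (darker).
Shutter speed: 6 → 5 → 4 → 3.2 → 2.5 — 1 1/3 stops shorter (darker).
Net change so far: 3 stops darker. Offset with the ISO: 400 → 500 → 640 → 800 → 1000 → 1250 → 1600 → 2000 → 2500 → 3200.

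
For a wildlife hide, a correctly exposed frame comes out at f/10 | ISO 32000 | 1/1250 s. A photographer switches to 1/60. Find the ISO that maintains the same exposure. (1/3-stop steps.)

ISO 1600

Shutter speed: 1/1250 → 1/1000 → 1/800 → 1/640 → 1/500 → 1/400 → 1/320 → 1/250 → 1/200 → 1/160 → 1/125 → 1/100 → 1/80 → 1/60 — 4 1/3 stops slower (brighter).
Need 4 1/3 stops darker from the ISO: 32000 → 25600 → 20000 → 16000 → 12800 → 10000 → 8000 → 6400 → 5000 → 4000 → 3200 → 2500 → 2000 → 1600.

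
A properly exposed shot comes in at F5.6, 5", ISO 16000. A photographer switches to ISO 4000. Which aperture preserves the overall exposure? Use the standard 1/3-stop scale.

f/2.8

ISO: 16000 → 12800 → 10000 → 8000 → 6400 → 5000 → 4000 — 2 stops lower (darker).
Need 2 stops brighter from the aperture: f/5.6 → f/5 → f/4.5 → f/4 → f/3.5 → f/3.2 → f/2.8.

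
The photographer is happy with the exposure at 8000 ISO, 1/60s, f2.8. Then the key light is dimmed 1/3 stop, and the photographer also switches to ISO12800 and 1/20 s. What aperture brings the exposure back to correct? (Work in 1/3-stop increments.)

Scene light: 1/3 stop darker.
ISO: 8000 → 10000 → 12800 — 2/3 stop higher (brighter).
Shutter speed: 1/60 → 1/50 → 1/40 → 1/30 → 1/25 → 1/20 — 1 2/3 stops slower (brighter).
Net so far: 2 stops brighter. Aperture: f/2.8 → f/3.2 → f/3.5 → f/4 → f/4.5 → f/5 → f/5.6.

f/5.6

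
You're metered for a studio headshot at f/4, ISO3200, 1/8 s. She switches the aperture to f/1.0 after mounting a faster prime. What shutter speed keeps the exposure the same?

Aperture: f/4 → f/2.8 → f/2 → f/1.4 → f/1.0 — 4 stops wider (brighter).
Need 4 stops darker from the shutter speed: 1/8 → 1/15 → 1/30 → 1/60 → 1/125.

1/125s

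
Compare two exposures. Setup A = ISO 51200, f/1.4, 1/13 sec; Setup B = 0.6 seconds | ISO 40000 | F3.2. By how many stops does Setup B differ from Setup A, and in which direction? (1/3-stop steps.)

1/3 stop brighter

Aperture: f/1.4 → f/1.6 → f/1.8 → f/2 → f/2.2 → f/2.5 → f/2.8 → f/3.2 — 2 1/3 stops narrower (darker).
Shutter speed: 1/13 → 1/10 → 1/8 → 1/6 → 1/5 → 1/4 → 0.3 → 0.4 → 0.5 → 0.6 — 3 stops slower (brighter).
ISO: 51200 → 40000 — 1/3 stop dropped (darker).
Net: −2 1/3 +3 −1/3 = +1/3 stops.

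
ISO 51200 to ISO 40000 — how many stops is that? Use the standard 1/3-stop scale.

1/3 stop

51200 → 40000 — count the steps: 1 third-stops = 1/3 stop.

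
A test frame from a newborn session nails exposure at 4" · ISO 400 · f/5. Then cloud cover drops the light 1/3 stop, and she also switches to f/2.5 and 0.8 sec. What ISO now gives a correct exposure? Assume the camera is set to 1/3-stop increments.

Scene light: 1/3 stop darker.
Aperture: f/5 → f/4.5 → f/4 → f/3.5 → f/3.2 → f/2.8 → f/2.5 — 2 stops larger aperture (brighter).
Shutter speed: 4 → 3.2 → 2.5 → 2 → 1.6 → 1.3 → 1 → 0.8 — 2 1/3 stops shorter (darker).
Net so far: 2/3 stop darker. ISO: 400 → 500 → 640.

ISO 640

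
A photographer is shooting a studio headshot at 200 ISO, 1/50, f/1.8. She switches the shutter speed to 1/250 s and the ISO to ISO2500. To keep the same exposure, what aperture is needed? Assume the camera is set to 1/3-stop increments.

f/2.8

Shutter speed: 1/50 → 1/60 → 1/80 → 1/100 → 1/125 → 1/160 → 1/200 → 1/250 — 2 1/3 stops faster (darker).
ISO: 200 → 250 → 320 → 400 → 500 → 640 → 800 → 1000 → 1250 → 1600 → 2000 → 2500 — 3 2/3 stops raised (brighter).
Net change so far: 1 1/3 stops brighter. Offset with the aperture: f/1.8 → f/2 → f/2.2 → f/2.5 → f/2.8.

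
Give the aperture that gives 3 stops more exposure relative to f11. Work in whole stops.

f/4

Aperture: f/11 → f/8 → f/5.6 → f/4 — 3 stops opened up (brighter).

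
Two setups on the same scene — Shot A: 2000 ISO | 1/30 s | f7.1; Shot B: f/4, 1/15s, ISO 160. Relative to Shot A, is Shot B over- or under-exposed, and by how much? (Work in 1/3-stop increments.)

1 stop darker

Aperture: f/7.1 → f/6.3 → f/5.6 → f/5 → f/4.5 → f/4 — 1 2/3 stops wider (brighter).
Shutter speed: 1/30 → 1/25 → 1/20 → 1/15 — 1 stop longer (brighter).
ISO: 2000 → 1600 → 1250 → 1000 → 800 → 640 → 500 → 400 → 320 → 250 → 200 → 160 — 3 2/3 stops lower (darker).
Net: +1 2/3 +1 −3 2/3 = −1 stop.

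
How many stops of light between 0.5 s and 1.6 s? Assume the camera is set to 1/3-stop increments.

0.5 → 0.6 → 0.8 → 1 → 1.3 → 1.6 — count the steps: 5 third-stops = 1 2/3 stops.

1 2/3 stops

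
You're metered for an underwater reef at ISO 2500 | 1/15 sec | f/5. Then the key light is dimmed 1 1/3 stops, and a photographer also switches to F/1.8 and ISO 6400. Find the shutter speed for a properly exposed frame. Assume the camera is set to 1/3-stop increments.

Scene light: 1 1/3 stops darker.
Aperture: f/5 → f/4.5 → f/4 → f/3.5 → f/3.2 → f/2.8 → f/2.5 → f/2.2 → f/2 → f/1.8 — 3 stops opened up (brighter).
ISO: 2500 → 3200 → 4000 → 5000 → 6400 — 1 1/3 stops higher (brighter).
Net so far: 3 stops brighter. Shutter speed: 1/15 → 1/20 → 1/25 → 1/30 → 1/40 → 1/50 → 1/60 → 1/80 → 1/100 → 1/125.

1/125s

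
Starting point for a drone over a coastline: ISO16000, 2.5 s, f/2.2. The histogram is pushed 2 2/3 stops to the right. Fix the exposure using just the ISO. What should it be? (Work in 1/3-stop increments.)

Overexposed by 2 2/3 stops → need 2 2/3 stops darker.
ISO: 16000 → 12800 → 10000 → 8000 → 6400 → 5000 → 4000 → 3200 → 2500.

ISO 2500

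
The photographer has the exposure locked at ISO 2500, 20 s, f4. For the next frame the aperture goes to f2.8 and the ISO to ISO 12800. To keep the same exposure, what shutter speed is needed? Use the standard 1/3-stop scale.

Aperture: f/4 → f/3.5 → f/3.2 → f/2.8 — 1 stop wider (brighter).
ISO: 2500 → 3200 → 4000 → 5000 → 6400 → 8000 → 10000 → 12800 — 2 1/3 stops higher (brighter).
Net change so far: 3 1/3 stops brighter. Offset with the shutter speed: 20 → 15 → 13 → 10 → 8 → 6 → 5 → 4 → 3.2 → 2.5 → 2.

2 s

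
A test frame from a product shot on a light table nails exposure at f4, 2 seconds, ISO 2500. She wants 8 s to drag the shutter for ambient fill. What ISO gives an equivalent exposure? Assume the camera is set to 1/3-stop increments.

Shutter speed: 2 → 2.5 → 3.2 → 4 → 5 → 6 → 8 — 2 stops slower (brighter).
Need 2 stops darker from the ISO: 2500 → 2000 → 1600 → 1250 → 1000 → 800 → 640.

ISO 640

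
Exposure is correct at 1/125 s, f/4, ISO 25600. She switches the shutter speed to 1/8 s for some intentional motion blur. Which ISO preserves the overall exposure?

ISO 1600

Shutter speed: 1/125 → 1/60 → 1/30 → 1/15 → 1/8 — 4 stops slower (brighter).
Need 4 stops darker from the ISO: 25600 → 12800 → 6400 → 3200 → 1600.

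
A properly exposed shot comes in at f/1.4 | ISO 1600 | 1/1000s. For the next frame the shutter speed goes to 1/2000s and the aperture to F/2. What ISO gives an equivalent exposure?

ISO 6400

Shutter speed: 1/1000 → 1/2000 — 1 stop shorter (darker).
Aperture: f/1.4 → f/2 — 1 stop smaller aperture (darker).
Net change so far: 2 stops darker. Offset with the ISO: 1600 → 3200 → 6400.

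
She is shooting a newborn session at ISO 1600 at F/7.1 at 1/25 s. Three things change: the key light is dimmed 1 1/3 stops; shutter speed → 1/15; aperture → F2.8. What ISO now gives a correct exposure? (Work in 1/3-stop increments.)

Scene light: 1 1/3 stops darker.
Shutter speed: 1/25 → 1/20 → 1/15 — 2/3 stop slower (brighter).
Aperture: f/7.1 → f/6.3 → f/5.6 → f/5 → f/4.5 → f/4 → f/3.5 → f/3.2 → f/2.8 — 2 2/3 stops wider (brighter).
Net so far: 2 stops brighter. ISO: 1600 → 1250 → 1000 → 800 → 640 → 500 → 400.

ISO 400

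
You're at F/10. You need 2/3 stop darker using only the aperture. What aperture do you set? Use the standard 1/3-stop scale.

Aperture: f/10 → f/11 → f/13 — 2/3 stop stopped down (darker).

f/13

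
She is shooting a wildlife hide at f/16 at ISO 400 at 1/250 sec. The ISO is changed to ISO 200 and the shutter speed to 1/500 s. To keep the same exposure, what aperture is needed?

ISO: 400 → 200 — 1 stop dropped (darker).
Shutter speed: 1/250 → 1/500 — 1 stop faster (darker).
Net change so far: 2 stops darker. Offset with the aperture: f/16 → f/11 → f/8.

f/8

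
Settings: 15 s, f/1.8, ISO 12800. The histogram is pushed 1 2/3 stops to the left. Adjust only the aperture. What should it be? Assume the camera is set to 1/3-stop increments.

f/1.0

Underexposed by 1 2/3 stops → need 1 2/3 stops brighter.
Aperture: f/1.8 → f/1.6 → f/1.4 → f/1.2 → f/1.1 → f/1.0.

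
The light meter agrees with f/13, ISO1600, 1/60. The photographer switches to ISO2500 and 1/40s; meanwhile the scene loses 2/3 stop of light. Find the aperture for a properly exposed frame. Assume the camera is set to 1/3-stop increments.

Scene light: 2/3 stop darker.
ISO: 1600 → 2000 → 2500 — 2/3 stop raised (brighter).
Shutter speed: 1/60 → 1/50 → 1/40 — 2/3 stop longer (brighter).
Net so far: 2/3 stop brighter. Aperture: f/13 → f/14 → f/16.

f/16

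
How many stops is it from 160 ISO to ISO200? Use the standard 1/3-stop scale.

1/3 stop

160 → 200 — count the steps: 1 third-stops = 1/3 stop.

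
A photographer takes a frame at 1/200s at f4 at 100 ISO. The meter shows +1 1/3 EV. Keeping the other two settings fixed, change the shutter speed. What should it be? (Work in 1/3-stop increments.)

Overexposed by 1 1/3 stops → need 1 1/3 stops darker.
Shutter speed: 1/200 → 1/250 → 1/320 → 1/400 → 1/500.

1/500s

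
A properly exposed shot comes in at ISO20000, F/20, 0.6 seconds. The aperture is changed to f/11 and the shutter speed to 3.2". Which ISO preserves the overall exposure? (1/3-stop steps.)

Aperture: f/20 → f/18 → f/16 → f/14 → f/13 → f/11 — 1 2/3 stops wider (brighter).
Shutter speed: 0.6 → 0.8 → 1 → 1.3 → 1.6 → 2 → 2.5 → 3.2 — 2 1/3 stops slower (brighter).
Net change so far: 4 stops brighter. Offset with the ISO: 20000 → 16000 → 12800 → 10000 → 8000 → 6400 → 5000 → 4000 → 3200 → 2500 → 2000 → 1600 → 1250.

ISO 1250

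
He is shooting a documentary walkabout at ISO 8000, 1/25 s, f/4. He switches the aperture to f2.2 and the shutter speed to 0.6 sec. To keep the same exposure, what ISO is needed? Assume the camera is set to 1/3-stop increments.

Aperture: f/4 → f/3.5 → f/3.2 → f/2.8 → f/2.5 → f/2.2 — 1 2/3 stops wider (brighter).
Shutter speed: 1/25 → 1/20 → 1/15 → 1/13 → 1/10 → 1/8 → 1/6 → 1/5 → 1/4 → 0.3 → 0.4 → 0.5 → 0.6 — 4 stops longer (brighter).
Net change so far: 5 2/3 stops brighter. Offset with the ISO: 8000 → 6400 → 5000 → 4000 → 3200 → 2500 → 2000 → 1600 → 1250 → 1000 → 800 → 640 → 500 → 400 → 320 → 250 → 200 → 160.

ISO 160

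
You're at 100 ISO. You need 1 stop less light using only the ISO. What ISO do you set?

ISO: 100 → 50 — 1 stop dropped (darker).

ISO 50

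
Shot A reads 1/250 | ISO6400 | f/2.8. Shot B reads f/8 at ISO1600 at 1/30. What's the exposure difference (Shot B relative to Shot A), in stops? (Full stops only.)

Aperture: f/2.8 → f/4 → f/5.6 → f/8 — 3 stops narrower (darker).
Shutter speed: 1/250 → 1/125 → 1/60 → 1/30 — 3 stops slower (brighter).
ISO: 6400 → 3200 → 1600 — 2 stops dropped (darker).
Net: −3 +3 −2 = −2 stops.

2 stops darker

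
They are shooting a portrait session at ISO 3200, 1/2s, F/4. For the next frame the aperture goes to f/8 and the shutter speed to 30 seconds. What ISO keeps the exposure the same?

Aperture: f/4 → f/5.6 → f/8 — 2 stops stopped down (darker).
Shutter speed: 1/2 → 1 → 2 → 4 → 8 → 15 → 30 — 6 stops slower (brighter).
Net change so far: 4 stops brighter. Offset with the ISO: 3200 → 1600 → 800 → 400 → 200.

ISO 200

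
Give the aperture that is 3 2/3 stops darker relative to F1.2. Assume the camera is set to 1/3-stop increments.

f/4.5

Aperture: f/1.2 → f/1.4 → f/1.6 → f/1.8 → f/2 → f/2.2 → f/2.5 → f/2.8 → f/3.2 → f/3.5 → f/4 → f/4.5 — 3 2/3 stops narrower (darker).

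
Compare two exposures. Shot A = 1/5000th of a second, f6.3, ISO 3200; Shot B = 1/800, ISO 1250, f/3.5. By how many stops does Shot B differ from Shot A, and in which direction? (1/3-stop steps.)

Aperture: f/6.3 → f/5.6 → f/5 → f/4.5 → f/4 → f/3.5 — 1 2/3 stops larger aperture (brighter).
Shutter speed: 1/5000 → 1/4000 → 1/3200 → 1/2500 → 1/2000 → 1/1600 → 1/1250 → 1/1000 → 1/800 — 2 2/3 stops longer (brighter).
ISO: 3200 → 2500 → 2000 → 1600 → 1250 — 1 1/3 stops dropped (darker).
Net: +1 2/3 +2 2/3 −1 1/3 = +3 stops.

3 stops brighter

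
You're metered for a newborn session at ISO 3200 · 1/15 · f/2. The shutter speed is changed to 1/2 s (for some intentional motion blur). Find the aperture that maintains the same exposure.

f/5.6

Shutter speed: 1/15 → 1/8 → 1/4 → 1/2 — 3 stops slower (brighter).
Need 3 stops darker from the aperture: f/2 → f/2.8 → f/4 → f/5.6.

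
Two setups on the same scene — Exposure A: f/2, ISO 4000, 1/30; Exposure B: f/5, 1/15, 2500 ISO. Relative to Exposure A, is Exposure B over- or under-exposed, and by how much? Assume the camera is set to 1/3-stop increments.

Aperture: f/2 → f/2.2 → f/2.5 → f/2.8 → f/3.2 → f/3.5 → f/4 → f/4.5 → f/5 — 2 2/3 stops smaller aperture (darker).
Shutter speed: 1/30 → 1/25 → 1/20 → 1/15 — 1 stop longer (brighter).
ISO: 4000 → 3200 → 2500 — 2/3 stop dropped (darker).
Net: −2 2/3 +1 −2/3 = −2 1/3 stops.

2 1/3 stops darker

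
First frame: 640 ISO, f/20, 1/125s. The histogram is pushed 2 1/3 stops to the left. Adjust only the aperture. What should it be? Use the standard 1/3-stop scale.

f/9

Underexposed by 2 1/3 stops → need 2 1/3 stops brighter.
Aperture: f/20 → f/18 → f/16 → f/14 → f/13 → f/11 → f/10 → f/9.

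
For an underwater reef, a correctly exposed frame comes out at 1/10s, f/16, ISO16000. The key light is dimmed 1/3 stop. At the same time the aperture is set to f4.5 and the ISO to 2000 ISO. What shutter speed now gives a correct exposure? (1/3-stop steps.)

1/13s

Scene light: 1/3 stop darker.
Aperture: f/16 → f/14 → f/13 → f/11 → f/10 → f/9 → f/8 → f/7.1 → f/6.3 → f/5.6 → f/5 → f/4.5 — 3 2/3 stops opened up (brighter).
ISO: 16000 → 12800 → 10000 → 8000 → 6400 → 5000 → 4000 → 3200 → 2500 → 2000 — 3 stops lower (darker).
Net so far: 1/3 stop brighter. Shutter speed: 1/10 → 1/13.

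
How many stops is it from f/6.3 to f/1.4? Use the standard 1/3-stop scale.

f/6.3 → f/5.6 → f/5 → f/4.5 → f/4 → f/3.5 → f/3.2 → f/2.8 → f/2.5 → f/2.2 → f/2 → f/1.8 → f/1.6 → f/1.4 — count the steps: 13 third-stops = 4 1/3 stops.

4 1/3 stops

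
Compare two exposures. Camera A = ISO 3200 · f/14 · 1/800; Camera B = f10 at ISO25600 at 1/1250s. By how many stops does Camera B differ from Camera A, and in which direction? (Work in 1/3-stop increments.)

Aperture: f/14 → f/13 → f/11 → f/10 — 1 stop larger aperture (brighter).
Shutter speed: 1/800 → 1/1000 → 1/1250 — 2/3 stop shorter (darker).
ISO: 3200 → 4000 → 5000 → 6400 → 8000 → 10000 → 12800 → 16000 → 20000 → 25600 — 3 stops higher (brighter).
Net: +1 −2/3 +3 = +3 1/3 stops.

3 1/3 stops brighter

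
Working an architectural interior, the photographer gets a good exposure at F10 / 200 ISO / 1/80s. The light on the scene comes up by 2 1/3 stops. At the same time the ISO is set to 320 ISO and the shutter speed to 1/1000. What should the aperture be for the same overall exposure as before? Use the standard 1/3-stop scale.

Scene light: 2 1/3 stops brighter.
ISO: 200 → 250 → 320 — 2/3 stop raised (brighter).
Shutter speed: 1/80 → 1/100 → 1/125 → 1/160 → 1/200 → 1/250 → 1/320 → 1/400 → 1/500 → 1/640 → 1/800 → 1/1000 — 3 2/3 stops shorter (darker).
Net so far: 2/3 stop darker. Aperture: f/10 → f/9 → f/8.

f/8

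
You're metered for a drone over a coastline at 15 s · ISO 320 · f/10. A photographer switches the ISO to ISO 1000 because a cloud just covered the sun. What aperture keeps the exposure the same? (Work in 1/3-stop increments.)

ISO: 320 → 400 → 500 → 640 → 800 → 1000 — 1 2/3 stops higher (brighter).
Need 1 2/3 stops darker from the aperture: f/10 → f/11 → f/13 → f/14 → f/16 → f/18.

f/18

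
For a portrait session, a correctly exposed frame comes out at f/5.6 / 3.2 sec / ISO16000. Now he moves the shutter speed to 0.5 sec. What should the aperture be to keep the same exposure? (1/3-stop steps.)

Shutter speed: 3.2 → 2.5 → 2 → 1.6 → 1.3 → 1 → 0.8 → 0.6 → 0.5 — 2 2/3 stops shorter (darker).
Need 2 2/3 stops brighter from the aperture: f/5.6 → f/5 → f/4.5 → f/4 → f/3.5 → f/3.2 → f/2.8 → f/2.5 → f/2.2.

f/2.2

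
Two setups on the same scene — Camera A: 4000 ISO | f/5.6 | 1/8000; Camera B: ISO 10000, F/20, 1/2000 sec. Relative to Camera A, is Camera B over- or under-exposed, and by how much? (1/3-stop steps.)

Aperture: f/5.6 → f/6.3 → f/7.1 → f/8 → f/9 → f/10 → f/11 → f/13 → f/14 → f/16 → f/18 → f/20 — 3 2/3 stops stopped down (darker).
Shutter speed: 1/8000 → 1/6400 → 1/5000 → 1/4000 → 1/3200 → 1/2500 → 1/2000 — 2 stops longer (brighter).
ISO: 4000 → 5000 → 6400 → 8000 → 10000 — 1 1/3 stops raised (brighter).
Net: −3 2/3 +2 +1 1/3 = −1/3 stops.

1/3 stop darker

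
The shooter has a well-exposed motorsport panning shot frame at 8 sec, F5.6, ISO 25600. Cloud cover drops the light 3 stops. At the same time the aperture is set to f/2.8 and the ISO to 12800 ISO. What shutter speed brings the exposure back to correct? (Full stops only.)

30 s

Scene light: 3 stops darker.
Aperture: f/5.6 → f/4 → f/2.8 — 2 stops opened up (brighter).
ISO: 25600 → 12800 — 1 stop lower (darker).
Net so far: 2 stops darker. Shutter speed: 8 → 15 → 30.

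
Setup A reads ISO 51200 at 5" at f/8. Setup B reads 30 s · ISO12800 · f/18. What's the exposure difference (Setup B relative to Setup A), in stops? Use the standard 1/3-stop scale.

Aperture: f/8 → f/9 → f/10 → f/11 → f/13 → f/14 → f/16 → f/18 — 2 1/3 stops stopped down (darker).
Shutter speed: 5 → 6 → 8 → 10 → 13 → 15 → 20 → 25 → 30 — 2 2/3 stops longer (brighter).
ISO: 51200 → 40000 → 32000 → 25600 → 20000 → 16000 → 12800 — 2 stops lower (darker).
Net: −2 1/3 +2 2/3 −2 = −1 2/3 stops.

1 2/3 stops darker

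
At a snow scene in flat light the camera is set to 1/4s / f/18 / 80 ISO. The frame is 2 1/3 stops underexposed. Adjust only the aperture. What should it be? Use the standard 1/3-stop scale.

f/8

Underexposed by 2 1/3 stops → need 2 1/3 stops brighter.
Aperture: f/18 → f/16 → f/14 → f/13 → f/11 → f/10 → f/9 → f/8.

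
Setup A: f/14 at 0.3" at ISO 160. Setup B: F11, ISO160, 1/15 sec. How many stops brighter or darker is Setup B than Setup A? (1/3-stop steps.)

Aperture: f/14 → f/13 → f/11 — 2/3 stop larger aperture (brighter).
Shutter speed: 0.3 → 1/4 → 1/5 → 1/6 → 1/8 → 1/10 → 1/13 → 1/15 — 2 1/3 stops shorter (darker).
ISO: unchanged.
Net: +2/3 −2 1/3 = −1 2/3 stops.

1 2/3 stops darker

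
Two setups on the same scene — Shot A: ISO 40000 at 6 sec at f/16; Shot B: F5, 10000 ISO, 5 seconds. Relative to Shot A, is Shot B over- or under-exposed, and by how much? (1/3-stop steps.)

Aperture: f/16 → f/14 → f/13 → f/11 → f/10 → f/9 → f/8 → f/7.1 → f/6.3 → f/5.6 → f/5 — 3 1/3 stops opened up (brighter).
Shutter speed: 6 → 5 — 1/3 stop faster (darker).
ISO: 40000 → 32000 → 25600 → 20000 → 16000 → 12800 → 10000 — 2 stops dropped (darker).
Net: +3 1/3 −1/3 −2 = +1 stop.

1 stop brighter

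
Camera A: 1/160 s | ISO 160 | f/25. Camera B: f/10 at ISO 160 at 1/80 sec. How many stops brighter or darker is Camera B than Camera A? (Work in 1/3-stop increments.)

3 2/3 stops brighter

Aperture: f/25 → f/22 → f/20 → f/18 → f/16 → f/14 → f/13 → f/11 → f/10 — 2 2/3 stops wider (brighter).
Shutter speed: 1/160 → 1/125 → 1/100 → 1/80 — 1 stop longer (brighter).
ISO: unchanged.
Net: +2 2/3 +1 = +3 2/3 stops.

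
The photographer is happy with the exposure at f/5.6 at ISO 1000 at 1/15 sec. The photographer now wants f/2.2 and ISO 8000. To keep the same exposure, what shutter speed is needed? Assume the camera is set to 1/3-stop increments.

Aperture: f/5.6 → f/5 → f/4.5 → f/4 → f/3.5 → f/3.2 → f/2.8 → f/2.5 → f/2.2 — 2 2/3 stops opened up (brighter).
ISO: 1000 → 1250 → 1600 → 2000 → 2500 → 3200 → 4000 → 5000 → 6400 → 8000 — 3 stops raised (brighter).
Net change so far: 5 2/3 stops brighter. Offset with the shutter speed: 1/15 → 1/20 → 1/25 → 1/30 → 1/40 → 1/50 → 1/60 → 1/80 → 1/100 → 1/125 → 1/160 → 1/200 → 1/250 → 1/320 → 1/400 → 1/500 → 1/640 → 1/800.

1/800s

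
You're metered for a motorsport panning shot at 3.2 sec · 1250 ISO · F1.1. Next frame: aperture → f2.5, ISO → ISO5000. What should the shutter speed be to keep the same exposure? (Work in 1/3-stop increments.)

4 s

Aperture: f/1.1 → f/1.2 → f/1.4 → f/1.6 → f/1.8 → f/2 → f/2.2 → f/2.5 — 2 1/3 stops smaller aperture (darker).
ISO: 1250 → 1600 → 2000 → 2500 → 3200 → 4000 → 5000 — 2 stops raised (brighter).
Net change so far: 1/3 stop darker. Offset with the shutter speed: 3.2 → 4.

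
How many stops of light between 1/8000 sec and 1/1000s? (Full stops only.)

3 stops

1/8000 → 1/4000 → 1/2000 → 1/1000 — count the steps: 3 stops.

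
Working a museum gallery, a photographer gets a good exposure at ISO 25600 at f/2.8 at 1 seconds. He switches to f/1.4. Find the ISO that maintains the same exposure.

ISO 6400

Aperture: f/2.8 → f/2 → f/1.4 — 2 stops opened up (brighter).
Need 2 stops darker from the ISO: 25600 → 12800 → 6400.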